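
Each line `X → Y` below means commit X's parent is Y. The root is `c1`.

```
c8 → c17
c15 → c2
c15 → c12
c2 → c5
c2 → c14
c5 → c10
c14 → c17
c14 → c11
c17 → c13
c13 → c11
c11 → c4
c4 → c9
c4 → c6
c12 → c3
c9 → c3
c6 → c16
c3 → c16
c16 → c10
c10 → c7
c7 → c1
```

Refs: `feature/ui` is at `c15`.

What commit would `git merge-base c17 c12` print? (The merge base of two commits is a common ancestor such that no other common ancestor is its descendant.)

Ancestors of c17: {c1, c10, c11, c13, c16, c17, c3, c4, c6, c7, c9}.
Ancestors of c12: {c1, c10, c12, c16, c3, c7}.
Common ancestors: {c1, c10, c16, c3, c7}.
Among these, c3 is not an ancestor of any other common ancestor — it is the merge base.

c3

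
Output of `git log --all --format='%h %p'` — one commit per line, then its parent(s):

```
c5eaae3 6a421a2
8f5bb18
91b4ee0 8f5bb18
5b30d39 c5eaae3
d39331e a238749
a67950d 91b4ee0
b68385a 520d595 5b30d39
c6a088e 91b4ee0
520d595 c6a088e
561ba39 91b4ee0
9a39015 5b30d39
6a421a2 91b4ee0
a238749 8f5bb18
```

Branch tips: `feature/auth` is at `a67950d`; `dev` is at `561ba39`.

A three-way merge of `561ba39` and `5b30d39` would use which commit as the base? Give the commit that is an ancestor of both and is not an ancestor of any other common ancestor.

91b4ee0

Ancestors of 561ba39: {561ba39, 8f5bb18, 91b4ee0}.
Ancestors of 5b30d39: {5b30d39, 6a421a2, 8f5bb18, 91b4ee0, c5eaae3}.
Common ancestors: {8f5bb18, 91b4ee0}.
Among these, 91b4ee0 is not an ancestor of any other common ancestor — it is the merge base.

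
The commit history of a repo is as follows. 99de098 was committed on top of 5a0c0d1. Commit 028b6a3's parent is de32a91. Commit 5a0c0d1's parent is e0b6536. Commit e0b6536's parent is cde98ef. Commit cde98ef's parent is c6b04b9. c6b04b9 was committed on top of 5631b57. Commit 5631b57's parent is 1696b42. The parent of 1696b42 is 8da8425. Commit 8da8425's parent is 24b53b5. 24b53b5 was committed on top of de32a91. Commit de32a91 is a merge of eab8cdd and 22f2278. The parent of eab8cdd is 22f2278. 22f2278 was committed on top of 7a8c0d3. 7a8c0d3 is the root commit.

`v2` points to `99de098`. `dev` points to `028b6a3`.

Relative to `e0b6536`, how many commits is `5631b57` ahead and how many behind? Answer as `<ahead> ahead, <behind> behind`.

0 ahead, 3 behind

Reachable from 5631b57: {1696b42, 22f2278, 24b53b5, 5631b57, 7a8c0d3, 8da8425, de32a91, eab8cdd}.
Reachable from e0b6536: {1696b42, 22f2278, 24b53b5, 5631b57, 7a8c0d3, 8da8425, c6b04b9, cde98ef, de32a91, e0b6536, eab8cdd}.
Only in 5631b57's history (ahead): {} — 0.
Only in e0b6536's history (behind): {c6b04b9, cde98ef, e0b6536} — 3.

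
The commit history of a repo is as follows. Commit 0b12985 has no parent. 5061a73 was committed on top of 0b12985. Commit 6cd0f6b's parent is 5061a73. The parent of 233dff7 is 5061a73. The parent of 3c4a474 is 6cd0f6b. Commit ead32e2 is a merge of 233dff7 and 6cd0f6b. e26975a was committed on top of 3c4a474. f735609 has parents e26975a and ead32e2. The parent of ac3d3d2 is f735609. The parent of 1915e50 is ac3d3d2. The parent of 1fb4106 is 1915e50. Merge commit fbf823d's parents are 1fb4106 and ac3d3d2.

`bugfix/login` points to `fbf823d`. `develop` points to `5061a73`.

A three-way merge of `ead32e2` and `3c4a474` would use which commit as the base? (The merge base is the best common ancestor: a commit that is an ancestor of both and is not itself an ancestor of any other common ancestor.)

Ancestors of ead32e2: {0b12985, 233dff7, 5061a73, 6cd0f6b, ead32e2}.
Ancestors of 3c4a474: {0b12985, 3c4a474, 5061a73, 6cd0f6b}.
Common ancestors: {0b12985, 5061a73, 6cd0f6b}.
Among these, 6cd0f6b is not an ancestor of any other common ancestor — it is the merge base.

6cd0f6b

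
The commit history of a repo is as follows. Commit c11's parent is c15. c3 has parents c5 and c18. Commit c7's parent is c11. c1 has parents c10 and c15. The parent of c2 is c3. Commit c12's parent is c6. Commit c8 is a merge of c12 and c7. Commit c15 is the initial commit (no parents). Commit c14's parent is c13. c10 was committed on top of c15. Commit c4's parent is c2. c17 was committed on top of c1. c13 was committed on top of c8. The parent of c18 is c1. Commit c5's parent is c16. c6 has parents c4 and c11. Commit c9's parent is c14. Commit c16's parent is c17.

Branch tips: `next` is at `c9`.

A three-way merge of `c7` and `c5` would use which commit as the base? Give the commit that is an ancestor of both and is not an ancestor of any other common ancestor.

c15

Ancestors of c7: {c11, c15, c7}.
Ancestors of c5: {c1, c10, c15, c16, c17, c5}.
Common ancestors: {c15}.
The only common ancestor is c15, so it is the merge base.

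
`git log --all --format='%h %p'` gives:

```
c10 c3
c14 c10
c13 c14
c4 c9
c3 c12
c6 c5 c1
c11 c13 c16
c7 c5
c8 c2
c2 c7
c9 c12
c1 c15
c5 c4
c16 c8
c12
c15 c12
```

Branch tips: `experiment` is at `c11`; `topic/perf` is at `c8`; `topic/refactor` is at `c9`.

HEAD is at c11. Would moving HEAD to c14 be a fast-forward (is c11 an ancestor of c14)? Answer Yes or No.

No

A fast-forward from c11 to c14 is possible iff c11 is an ancestor of c14.
Ancestors of c14: {c10, c12, c14, c3}.
c11 is not among them, so fast-forward is not possible.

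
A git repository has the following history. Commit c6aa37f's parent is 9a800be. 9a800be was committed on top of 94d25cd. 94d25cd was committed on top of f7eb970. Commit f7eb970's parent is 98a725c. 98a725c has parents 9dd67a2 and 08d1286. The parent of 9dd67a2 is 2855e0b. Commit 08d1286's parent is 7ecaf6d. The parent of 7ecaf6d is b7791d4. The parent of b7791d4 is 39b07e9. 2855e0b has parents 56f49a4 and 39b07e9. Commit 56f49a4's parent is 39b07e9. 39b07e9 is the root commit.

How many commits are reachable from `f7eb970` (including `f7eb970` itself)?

9

Walking parent pointers from f7eb970: reachable set = {08d1286, 2855e0b, 39b07e9, 56f49a4, 7ecaf6d, 98a725c, 9dd67a2, b7791d4, f7eb970}.
That is 9 commits.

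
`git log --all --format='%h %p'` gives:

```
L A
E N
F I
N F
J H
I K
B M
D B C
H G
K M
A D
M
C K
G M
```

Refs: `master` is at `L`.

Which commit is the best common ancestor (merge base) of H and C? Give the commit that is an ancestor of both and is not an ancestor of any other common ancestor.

M

Ancestors of H: {G, H, M}.
Ancestors of C: {C, K, M}.
Common ancestors: {M}.
The only common ancestor is M, so it is the merge base.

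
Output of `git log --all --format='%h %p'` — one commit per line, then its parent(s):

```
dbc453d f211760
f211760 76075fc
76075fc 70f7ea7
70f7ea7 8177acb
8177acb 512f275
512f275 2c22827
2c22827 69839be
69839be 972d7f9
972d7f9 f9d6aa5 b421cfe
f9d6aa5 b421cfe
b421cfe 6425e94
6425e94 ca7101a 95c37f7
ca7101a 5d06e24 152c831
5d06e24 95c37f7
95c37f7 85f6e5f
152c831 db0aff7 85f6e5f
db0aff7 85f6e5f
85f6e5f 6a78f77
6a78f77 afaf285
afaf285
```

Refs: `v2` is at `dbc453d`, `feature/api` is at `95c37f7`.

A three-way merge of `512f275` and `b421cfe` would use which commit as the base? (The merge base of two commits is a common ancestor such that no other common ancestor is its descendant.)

b421cfe

Ancestors of 512f275: {152c831, 2c22827, 512f275, 5d06e24, 6425e94, 69839be, 6a78f77, 85f6e5f, 95c37f7, 972d7f9, afaf285, b421cfe, ca7101a, db0aff7, f9d6aa5}.
Ancestors of b421cfe: {152c831, 5d06e24, 6425e94, 6a78f77, 85f6e5f, 95c37f7, afaf285, b421cfe, ca7101a, db0aff7}.
Common ancestors: {152c831, 5d06e24, 6425e94, 6a78f77, 85f6e5f, 95c37f7, afaf285, b421cfe, ca7101a, db0aff7}.
Among these, b421cfe is not an ancestor of any other common ancestor — it is the merge base.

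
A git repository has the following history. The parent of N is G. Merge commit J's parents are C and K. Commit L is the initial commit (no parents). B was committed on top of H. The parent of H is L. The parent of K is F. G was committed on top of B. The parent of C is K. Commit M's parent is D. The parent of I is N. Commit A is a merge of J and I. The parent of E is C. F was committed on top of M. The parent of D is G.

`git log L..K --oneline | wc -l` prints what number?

7

Reachable from K: {B, D, F, G, H, K, L, M}.
Reachable from L: {L}.
In K's history but not L's: {B, D, F, G, H, K, M} — 7 commits.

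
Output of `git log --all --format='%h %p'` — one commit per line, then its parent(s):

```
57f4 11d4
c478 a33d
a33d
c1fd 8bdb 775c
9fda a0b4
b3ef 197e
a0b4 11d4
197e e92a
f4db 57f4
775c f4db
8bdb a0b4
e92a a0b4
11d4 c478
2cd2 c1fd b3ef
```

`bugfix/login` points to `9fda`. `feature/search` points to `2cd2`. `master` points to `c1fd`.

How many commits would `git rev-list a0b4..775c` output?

Reachable from 775c: {11d4, 57f4, 775c, a33d, c478, f4db}.
Reachable from a0b4: {11d4, a0b4, a33d, c478}.
In 775c's history but not a0b4's: {57f4, 775c, f4db} — 3 commits.

3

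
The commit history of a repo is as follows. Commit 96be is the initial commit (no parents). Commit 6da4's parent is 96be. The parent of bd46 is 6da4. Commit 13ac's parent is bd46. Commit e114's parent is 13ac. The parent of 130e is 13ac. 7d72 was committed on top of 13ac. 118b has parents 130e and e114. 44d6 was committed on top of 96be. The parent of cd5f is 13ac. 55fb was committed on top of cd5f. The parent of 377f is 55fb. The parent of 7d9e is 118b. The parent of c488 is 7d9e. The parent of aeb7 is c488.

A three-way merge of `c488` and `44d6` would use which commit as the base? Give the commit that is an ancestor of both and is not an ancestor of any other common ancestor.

96be

Ancestors of c488: {118b, 130e, 13ac, 6da4, 7d9e, 96be, bd46, c488, e114}.
Ancestors of 44d6: {44d6, 96be}.
Common ancestors: {96be}.
The only common ancestor is 96be, so it is the merge base.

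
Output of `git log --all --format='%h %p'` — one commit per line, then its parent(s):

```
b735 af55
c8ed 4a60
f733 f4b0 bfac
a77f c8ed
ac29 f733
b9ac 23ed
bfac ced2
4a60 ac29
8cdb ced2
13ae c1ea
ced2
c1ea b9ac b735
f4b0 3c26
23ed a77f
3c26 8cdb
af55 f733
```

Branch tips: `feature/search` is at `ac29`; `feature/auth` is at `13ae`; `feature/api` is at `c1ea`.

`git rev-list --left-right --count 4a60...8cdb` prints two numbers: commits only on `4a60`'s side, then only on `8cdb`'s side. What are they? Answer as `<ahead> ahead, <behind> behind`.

Reachable from 4a60: {3c26, 4a60, 8cdb, ac29, bfac, ced2, f4b0, f733}.
Reachable from 8cdb: {8cdb, ced2}.
Only in 4a60's history (ahead): {3c26, 4a60, ac29, bfac, f4b0, f733} — 6.
Only in 8cdb's history (behind): {} — 0.

6 ahead, 0 behind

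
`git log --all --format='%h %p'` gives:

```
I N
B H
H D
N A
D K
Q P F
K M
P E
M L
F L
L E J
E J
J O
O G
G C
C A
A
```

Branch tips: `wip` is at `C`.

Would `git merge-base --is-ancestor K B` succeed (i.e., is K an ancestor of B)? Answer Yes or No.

Yes

Ancestors of B (commits reachable by following parents): {A, B, C, D, E, G, H, J, K, L, M, O}.
K is in that set, so it is an ancestor of B.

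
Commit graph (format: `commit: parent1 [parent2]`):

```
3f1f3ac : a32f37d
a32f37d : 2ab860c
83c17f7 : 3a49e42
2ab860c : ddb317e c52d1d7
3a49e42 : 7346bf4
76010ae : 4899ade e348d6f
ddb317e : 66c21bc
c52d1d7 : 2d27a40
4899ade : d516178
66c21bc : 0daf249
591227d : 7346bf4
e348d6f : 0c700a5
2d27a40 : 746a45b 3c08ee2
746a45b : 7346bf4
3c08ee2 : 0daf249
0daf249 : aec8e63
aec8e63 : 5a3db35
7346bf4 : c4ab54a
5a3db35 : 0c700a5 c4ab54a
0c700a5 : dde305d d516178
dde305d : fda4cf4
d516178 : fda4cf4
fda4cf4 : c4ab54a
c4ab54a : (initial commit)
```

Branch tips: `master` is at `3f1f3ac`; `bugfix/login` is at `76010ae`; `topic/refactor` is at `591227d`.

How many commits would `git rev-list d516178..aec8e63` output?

4

Reachable from aec8e63: {0c700a5, 5a3db35, aec8e63, c4ab54a, d516178, dde305d, fda4cf4}.
Reachable from d516178: {c4ab54a, d516178, fda4cf4}.
In aec8e63's history but not d516178's: {0c700a5, 5a3db35, aec8e63, dde305d} — 4 commits.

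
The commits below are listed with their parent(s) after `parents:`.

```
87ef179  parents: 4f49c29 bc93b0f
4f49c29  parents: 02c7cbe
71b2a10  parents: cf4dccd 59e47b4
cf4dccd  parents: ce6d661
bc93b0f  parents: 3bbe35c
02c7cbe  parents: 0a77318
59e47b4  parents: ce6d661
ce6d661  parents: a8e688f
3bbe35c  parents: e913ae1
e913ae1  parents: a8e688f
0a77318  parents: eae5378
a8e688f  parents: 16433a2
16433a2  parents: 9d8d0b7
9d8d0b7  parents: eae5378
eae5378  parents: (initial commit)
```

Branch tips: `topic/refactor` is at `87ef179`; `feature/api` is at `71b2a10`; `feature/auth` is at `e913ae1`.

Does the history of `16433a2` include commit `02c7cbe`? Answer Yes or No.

No

Ancestors of 16433a2: {16433a2, 9d8d0b7, eae5378}.
02c7cbe is not in that set, so it is not an ancestor of 16433a2.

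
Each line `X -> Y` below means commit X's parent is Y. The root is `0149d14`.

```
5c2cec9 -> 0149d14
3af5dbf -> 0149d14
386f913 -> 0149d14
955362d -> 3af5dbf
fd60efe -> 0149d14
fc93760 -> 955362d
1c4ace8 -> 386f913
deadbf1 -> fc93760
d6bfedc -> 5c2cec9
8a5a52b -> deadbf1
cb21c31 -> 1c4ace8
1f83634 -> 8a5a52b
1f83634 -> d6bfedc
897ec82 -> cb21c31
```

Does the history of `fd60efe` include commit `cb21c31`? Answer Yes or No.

No

Ancestors of fd60efe: {0149d14, fd60efe}.
cb21c31 is not in that set, so it is not an ancestor of fd60efe.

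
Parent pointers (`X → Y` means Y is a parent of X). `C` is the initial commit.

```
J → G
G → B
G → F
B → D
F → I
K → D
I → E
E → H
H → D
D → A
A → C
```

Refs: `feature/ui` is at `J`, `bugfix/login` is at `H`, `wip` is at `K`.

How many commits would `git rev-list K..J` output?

7

Reachable from J: {A, B, C, D, E, F, G, H, I, J}.
Reachable from K: {A, C, D, K}.
In J's history but not K's: {B, E, F, G, H, I, J} — 7 commits.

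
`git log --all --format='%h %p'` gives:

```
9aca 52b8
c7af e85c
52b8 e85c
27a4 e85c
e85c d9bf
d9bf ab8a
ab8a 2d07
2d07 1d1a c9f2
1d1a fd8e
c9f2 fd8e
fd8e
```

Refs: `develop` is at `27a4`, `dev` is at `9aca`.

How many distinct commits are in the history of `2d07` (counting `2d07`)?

Walking parent pointers from 2d07: reachable set = {1d1a, 2d07, c9f2, fd8e}.
That is 4 commits.

4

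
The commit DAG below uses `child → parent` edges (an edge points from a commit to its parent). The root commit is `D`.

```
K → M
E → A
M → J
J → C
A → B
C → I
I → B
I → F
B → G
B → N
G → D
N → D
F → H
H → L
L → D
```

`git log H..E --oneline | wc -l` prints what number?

Reachable from E: {A, B, D, E, G, N}.
Reachable from H: {D, H, L}.
In E's history but not H's: {A, B, E, G, N} — 5 commits.

5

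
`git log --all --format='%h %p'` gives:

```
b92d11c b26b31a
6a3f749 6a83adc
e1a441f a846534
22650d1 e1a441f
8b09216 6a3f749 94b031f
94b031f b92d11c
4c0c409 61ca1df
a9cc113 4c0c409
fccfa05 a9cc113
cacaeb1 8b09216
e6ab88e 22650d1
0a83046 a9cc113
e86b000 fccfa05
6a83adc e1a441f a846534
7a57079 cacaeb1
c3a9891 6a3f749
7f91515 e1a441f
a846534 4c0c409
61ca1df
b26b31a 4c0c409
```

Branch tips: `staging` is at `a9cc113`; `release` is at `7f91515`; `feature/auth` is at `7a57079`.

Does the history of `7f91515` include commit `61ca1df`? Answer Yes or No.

Yes

Ancestors of 7f91515 (commits reachable by following parents): {4c0c409, 61ca1df, 7f91515, a846534, e1a441f}.
61ca1df is in that set, so it is an ancestor of 7f91515.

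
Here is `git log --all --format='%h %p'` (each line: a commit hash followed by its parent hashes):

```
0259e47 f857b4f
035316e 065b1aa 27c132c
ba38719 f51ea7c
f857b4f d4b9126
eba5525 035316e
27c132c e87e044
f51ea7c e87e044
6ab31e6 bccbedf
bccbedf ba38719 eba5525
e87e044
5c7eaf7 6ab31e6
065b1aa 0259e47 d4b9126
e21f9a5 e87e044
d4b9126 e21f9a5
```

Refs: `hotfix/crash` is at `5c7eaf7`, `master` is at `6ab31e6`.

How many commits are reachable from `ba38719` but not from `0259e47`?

2

Reachable from ba38719: {ba38719, e87e044, f51ea7c}.
Reachable from 0259e47: {0259e47, d4b9126, e21f9a5, e87e044, f857b4f}.
In ba38719's history but not 0259e47's: {ba38719, f51ea7c} — 2 commits.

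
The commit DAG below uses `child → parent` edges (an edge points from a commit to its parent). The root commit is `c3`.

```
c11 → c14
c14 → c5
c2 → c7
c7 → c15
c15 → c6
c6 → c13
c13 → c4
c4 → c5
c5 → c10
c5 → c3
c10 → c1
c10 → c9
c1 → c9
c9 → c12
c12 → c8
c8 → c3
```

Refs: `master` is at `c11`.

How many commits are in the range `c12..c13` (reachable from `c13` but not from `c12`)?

6

Reachable from c13: {c1, c10, c12, c13, c3, c4, c5, c8, c9}.
Reachable from c12: {c12, c3, c8}.
In c13's history but not c12's: {c1, c10, c13, c4, c5, c9} — 6 commits.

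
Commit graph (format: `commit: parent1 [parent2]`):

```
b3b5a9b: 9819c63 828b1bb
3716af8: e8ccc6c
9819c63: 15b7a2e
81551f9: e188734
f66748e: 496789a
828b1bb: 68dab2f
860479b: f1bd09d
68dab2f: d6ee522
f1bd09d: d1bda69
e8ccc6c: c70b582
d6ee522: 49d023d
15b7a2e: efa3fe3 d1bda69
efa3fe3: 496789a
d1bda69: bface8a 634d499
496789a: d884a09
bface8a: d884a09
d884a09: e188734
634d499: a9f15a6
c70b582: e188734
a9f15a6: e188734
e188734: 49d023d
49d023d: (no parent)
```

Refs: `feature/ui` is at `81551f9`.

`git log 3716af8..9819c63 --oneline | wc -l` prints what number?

Reachable from 9819c63: {15b7a2e, 496789a, 49d023d, 634d499, 9819c63, a9f15a6, bface8a, d1bda69, d884a09, e188734, efa3fe3}.
Reachable from 3716af8: {3716af8, 49d023d, c70b582, e188734, e8ccc6c}.
In 9819c63's history but not 3716af8's: {15b7a2e, 496789a, 634d499, 9819c63, a9f15a6, bface8a, d1bda69, d884a09, efa3fe3} — 9 commits.

9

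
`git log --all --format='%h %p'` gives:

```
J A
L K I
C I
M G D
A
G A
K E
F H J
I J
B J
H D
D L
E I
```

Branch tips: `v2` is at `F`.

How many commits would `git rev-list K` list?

5

Walking parent pointers from K: reachable set = {A, E, I, J, K}.
That is 5 commits.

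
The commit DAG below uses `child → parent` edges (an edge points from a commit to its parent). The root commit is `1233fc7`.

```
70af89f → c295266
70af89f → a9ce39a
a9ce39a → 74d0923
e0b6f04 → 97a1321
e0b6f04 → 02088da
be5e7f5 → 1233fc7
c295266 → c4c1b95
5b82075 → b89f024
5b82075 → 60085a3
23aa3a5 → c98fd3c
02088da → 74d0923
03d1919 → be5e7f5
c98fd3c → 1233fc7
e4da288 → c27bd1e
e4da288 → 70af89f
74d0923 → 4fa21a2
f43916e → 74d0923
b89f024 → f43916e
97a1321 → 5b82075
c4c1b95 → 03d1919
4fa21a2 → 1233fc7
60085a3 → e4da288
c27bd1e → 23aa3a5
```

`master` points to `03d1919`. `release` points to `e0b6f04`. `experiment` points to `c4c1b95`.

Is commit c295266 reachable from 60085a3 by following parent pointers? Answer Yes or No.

Yes

Ancestors of 60085a3 (commits reachable by following parents): {03d1919, 1233fc7, 23aa3a5, 4fa21a2, 60085a3, 70af89f, 74d0923, a9ce39a, be5e7f5, c27bd1e, c295266, c4c1b95, c98fd3c, e4da288}.
c295266 is in that set, so it is an ancestor of 60085a3.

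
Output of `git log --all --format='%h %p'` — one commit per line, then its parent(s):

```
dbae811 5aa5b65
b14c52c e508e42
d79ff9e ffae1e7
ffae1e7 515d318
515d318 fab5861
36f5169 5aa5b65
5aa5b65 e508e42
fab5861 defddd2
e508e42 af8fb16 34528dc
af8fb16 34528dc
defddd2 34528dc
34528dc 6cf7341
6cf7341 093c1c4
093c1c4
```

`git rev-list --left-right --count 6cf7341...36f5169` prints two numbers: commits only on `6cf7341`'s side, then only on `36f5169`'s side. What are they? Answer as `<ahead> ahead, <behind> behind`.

0 ahead, 5 behind

Reachable from 6cf7341: {093c1c4, 6cf7341}.
Reachable from 36f5169: {093c1c4, 34528dc, 36f5169, 5aa5b65, 6cf7341, af8fb16, e508e42}.
Only in 6cf7341's history (ahead): {} — 0.
Only in 36f5169's history (behind): {34528dc, 36f5169, 5aa5b65, af8fb16, e508e42} — 5.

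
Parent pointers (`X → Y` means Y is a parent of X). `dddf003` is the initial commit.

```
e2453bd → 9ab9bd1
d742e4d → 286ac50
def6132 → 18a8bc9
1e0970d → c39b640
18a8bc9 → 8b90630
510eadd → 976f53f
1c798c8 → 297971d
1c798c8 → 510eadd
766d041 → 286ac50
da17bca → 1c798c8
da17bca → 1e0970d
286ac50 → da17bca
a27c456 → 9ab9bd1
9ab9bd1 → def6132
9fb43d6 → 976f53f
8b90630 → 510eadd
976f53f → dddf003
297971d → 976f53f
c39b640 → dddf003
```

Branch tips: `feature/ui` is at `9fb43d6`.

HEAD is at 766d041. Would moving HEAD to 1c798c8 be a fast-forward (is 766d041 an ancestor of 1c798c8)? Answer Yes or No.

No

A fast-forward from 766d041 to 1c798c8 is possible iff 766d041 is an ancestor of 1c798c8.
Ancestors of 1c798c8: {1c798c8, 297971d, 510eadd, 976f53f, dddf003}.
766d041 is not among them, so fast-forward is not possible.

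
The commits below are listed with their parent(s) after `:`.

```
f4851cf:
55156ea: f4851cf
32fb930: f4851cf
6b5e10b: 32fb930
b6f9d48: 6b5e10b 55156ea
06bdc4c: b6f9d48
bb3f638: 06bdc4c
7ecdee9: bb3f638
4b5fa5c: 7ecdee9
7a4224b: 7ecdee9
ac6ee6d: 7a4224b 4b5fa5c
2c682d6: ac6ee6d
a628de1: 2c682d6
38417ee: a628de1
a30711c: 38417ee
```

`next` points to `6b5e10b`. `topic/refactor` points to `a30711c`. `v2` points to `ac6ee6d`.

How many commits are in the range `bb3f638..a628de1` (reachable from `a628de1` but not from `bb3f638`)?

6

Reachable from a628de1: {06bdc4c, 2c682d6, 32fb930, 4b5fa5c, 55156ea, 6b5e10b, 7a4224b, 7ecdee9, a628de1, ac6ee6d, b6f9d48, bb3f638, f4851cf}.
Reachable from bb3f638: {06bdc4c, 32fb930, 55156ea, 6b5e10b, b6f9d48, bb3f638, f4851cf}.
In a628de1's history but not bb3f638's: {2c682d6, 4b5fa5c, 7a4224b, 7ecdee9, a628de1, ac6ee6d} — 6 commits.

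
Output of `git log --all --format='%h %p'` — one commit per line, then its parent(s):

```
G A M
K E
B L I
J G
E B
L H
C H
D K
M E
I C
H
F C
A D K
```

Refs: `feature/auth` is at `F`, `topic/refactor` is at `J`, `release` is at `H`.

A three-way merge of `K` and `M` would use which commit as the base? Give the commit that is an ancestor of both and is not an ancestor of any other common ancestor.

E

Ancestors of K: {B, C, E, H, I, K, L}.
Ancestors of M: {B, C, E, H, I, L, M}.
Common ancestors: {B, C, E, H, I, L}.
Among these, E is not an ancestor of any other common ancestor — it is the merge base.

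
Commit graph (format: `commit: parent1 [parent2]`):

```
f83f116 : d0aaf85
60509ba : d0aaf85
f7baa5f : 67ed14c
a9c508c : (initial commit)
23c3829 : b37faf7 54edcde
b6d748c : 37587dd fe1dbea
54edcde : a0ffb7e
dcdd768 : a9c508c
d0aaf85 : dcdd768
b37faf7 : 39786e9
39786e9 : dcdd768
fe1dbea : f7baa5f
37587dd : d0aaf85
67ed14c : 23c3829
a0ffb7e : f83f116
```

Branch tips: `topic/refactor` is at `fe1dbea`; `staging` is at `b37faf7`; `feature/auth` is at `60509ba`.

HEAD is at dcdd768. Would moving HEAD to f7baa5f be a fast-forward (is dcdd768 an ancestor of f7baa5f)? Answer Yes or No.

A fast-forward from dcdd768 to f7baa5f is possible iff dcdd768 is an ancestor of f7baa5f.
Ancestors of f7baa5f: {23c3829, 39786e9, 54edcde, 67ed14c, a0ffb7e, a9c508c, b37faf7, d0aaf85, dcdd768, f7baa5f, f83f116}.
dcdd768 is among them, so fast-forward is possible.

Yes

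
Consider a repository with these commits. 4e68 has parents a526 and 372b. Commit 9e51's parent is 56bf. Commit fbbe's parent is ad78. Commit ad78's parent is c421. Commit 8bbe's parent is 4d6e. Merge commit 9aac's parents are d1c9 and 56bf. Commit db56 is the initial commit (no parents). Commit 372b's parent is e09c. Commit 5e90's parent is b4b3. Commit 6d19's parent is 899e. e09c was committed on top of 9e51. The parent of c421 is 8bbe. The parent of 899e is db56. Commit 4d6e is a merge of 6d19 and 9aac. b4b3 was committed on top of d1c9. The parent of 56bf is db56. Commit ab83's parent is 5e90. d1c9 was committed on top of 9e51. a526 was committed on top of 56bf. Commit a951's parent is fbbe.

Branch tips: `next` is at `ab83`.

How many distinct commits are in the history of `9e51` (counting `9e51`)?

3

Walking parent pointers from 9e51: reachable set = {56bf, 9e51, db56}.
That is 3 commits.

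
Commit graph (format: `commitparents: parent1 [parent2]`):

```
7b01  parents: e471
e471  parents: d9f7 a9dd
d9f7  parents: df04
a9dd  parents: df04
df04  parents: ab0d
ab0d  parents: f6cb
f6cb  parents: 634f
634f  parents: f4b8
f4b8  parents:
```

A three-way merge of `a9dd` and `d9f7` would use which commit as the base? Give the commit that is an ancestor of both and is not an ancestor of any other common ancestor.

Ancestors of a9dd: {634f, a9dd, ab0d, df04, f4b8, f6cb}.
Ancestors of d9f7: {634f, ab0d, d9f7, df04, f4b8, f6cb}.
Common ancestors: {634f, ab0d, df04, f4b8, f6cb}.
Among these, df04 is not an ancestor of any other common ancestor — it is the merge base.

df04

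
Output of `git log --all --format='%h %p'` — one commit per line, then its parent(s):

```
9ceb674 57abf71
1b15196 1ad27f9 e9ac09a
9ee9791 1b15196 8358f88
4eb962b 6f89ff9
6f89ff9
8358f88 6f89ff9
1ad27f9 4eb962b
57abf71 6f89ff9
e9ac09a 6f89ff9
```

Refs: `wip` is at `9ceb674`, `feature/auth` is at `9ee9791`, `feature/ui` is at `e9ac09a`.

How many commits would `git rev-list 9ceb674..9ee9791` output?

Reachable from 9ee9791: {1ad27f9, 1b15196, 4eb962b, 6f89ff9, 8358f88, 9ee9791, e9ac09a}.
Reachable from 9ceb674: {57abf71, 6f89ff9, 9ceb674}.
In 9ee9791's history but not 9ceb674's: {1ad27f9, 1b15196, 4eb962b, 8358f88, 9ee9791, e9ac09a} — 6 commits.

6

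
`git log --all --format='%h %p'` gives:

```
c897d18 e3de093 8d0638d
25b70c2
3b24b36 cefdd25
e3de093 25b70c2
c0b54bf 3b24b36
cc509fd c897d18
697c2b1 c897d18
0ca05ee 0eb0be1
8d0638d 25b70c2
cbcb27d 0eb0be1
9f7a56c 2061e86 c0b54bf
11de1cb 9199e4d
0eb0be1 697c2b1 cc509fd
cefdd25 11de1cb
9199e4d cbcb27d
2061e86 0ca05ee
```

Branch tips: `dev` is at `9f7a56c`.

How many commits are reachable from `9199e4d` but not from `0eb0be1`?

2

Reachable from 9199e4d: {0eb0be1, 25b70c2, 697c2b1, 8d0638d, 9199e4d, c897d18, cbcb27d, cc509fd, e3de093}.
Reachable from 0eb0be1: {0eb0be1, 25b70c2, 697c2b1, 8d0638d, c897d18, cc509fd, e3de093}.
In 9199e4d's history but not 0eb0be1's: {9199e4d, cbcb27d} — 2 commits.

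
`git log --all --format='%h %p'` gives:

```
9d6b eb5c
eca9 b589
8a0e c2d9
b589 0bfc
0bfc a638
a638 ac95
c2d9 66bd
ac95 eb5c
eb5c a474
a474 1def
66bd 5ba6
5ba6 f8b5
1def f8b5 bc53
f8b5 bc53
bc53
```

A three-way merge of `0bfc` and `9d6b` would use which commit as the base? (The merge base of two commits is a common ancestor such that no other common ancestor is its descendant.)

Ancestors of 0bfc: {0bfc, 1def, a474, a638, ac95, bc53, eb5c, f8b5}.
Ancestors of 9d6b: {1def, 9d6b, a474, bc53, eb5c, f8b5}.
Common ancestors: {1def, a474, bc53, eb5c, f8b5}.
Among these, eb5c is not an ancestor of any other common ancestor — it is the merge base.

eb5c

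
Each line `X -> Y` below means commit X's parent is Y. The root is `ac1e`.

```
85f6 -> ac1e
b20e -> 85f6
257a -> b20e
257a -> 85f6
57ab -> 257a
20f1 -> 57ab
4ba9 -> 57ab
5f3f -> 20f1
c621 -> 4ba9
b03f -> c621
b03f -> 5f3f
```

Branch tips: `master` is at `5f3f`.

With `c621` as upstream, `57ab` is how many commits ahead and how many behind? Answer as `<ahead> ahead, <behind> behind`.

0 ahead, 2 behind

Reachable from 57ab: {257a, 57ab, 85f6, ac1e, b20e}.
Reachable from c621: {257a, 4ba9, 57ab, 85f6, ac1e, b20e, c621}.
Only in 57ab's history (ahead): {} — 0.
Only in c621's history (behind): {4ba9, c621} — 2.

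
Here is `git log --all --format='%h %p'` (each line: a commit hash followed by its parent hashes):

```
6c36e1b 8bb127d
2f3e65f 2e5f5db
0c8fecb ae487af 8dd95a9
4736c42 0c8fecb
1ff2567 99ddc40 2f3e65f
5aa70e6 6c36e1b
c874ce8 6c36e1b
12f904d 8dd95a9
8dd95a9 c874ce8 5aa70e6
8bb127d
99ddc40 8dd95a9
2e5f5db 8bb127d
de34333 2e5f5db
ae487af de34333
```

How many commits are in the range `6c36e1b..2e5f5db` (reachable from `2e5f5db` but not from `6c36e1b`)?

1

Reachable from 2e5f5db: {2e5f5db, 8bb127d}.
Reachable from 6c36e1b: {6c36e1b, 8bb127d}.
In 2e5f5db's history but not 6c36e1b's: {2e5f5db} — 1 commit.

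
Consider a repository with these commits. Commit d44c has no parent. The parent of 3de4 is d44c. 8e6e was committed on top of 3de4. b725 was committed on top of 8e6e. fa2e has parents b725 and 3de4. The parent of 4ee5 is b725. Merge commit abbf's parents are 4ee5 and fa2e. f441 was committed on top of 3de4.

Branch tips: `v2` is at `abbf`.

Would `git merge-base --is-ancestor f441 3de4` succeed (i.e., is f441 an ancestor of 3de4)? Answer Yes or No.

No

Ancestors of 3de4: {3de4, d44c}.
f441 is not in that set, so it is not an ancestor of 3de4.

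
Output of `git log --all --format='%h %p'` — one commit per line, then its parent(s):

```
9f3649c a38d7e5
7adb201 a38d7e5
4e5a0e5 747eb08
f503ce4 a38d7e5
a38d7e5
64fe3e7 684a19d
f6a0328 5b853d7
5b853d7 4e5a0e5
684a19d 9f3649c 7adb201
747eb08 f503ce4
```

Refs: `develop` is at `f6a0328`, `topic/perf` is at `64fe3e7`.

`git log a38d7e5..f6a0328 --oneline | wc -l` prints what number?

5

Reachable from f6a0328: {4e5a0e5, 5b853d7, 747eb08, a38d7e5, f503ce4, f6a0328}.
Reachable from a38d7e5: {a38d7e5}.
In f6a0328's history but not a38d7e5's: {4e5a0e5, 5b853d7, 747eb08, f503ce4, f6a0328} — 5 commits.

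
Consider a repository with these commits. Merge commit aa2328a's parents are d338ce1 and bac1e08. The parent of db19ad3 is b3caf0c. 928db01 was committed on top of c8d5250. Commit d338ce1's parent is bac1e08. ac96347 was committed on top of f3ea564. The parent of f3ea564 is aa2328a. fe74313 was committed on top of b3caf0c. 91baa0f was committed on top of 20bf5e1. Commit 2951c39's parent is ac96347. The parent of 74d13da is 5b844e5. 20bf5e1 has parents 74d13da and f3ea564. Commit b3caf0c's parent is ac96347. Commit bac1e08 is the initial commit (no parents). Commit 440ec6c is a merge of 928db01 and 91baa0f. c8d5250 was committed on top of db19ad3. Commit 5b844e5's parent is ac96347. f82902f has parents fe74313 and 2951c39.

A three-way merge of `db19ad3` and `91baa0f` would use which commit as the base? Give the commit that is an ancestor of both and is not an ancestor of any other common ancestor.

Ancestors of db19ad3: {aa2328a, ac96347, b3caf0c, bac1e08, d338ce1, db19ad3, f3ea564}.
Ancestors of 91baa0f: {20bf5e1, 5b844e5, 74d13da, 91baa0f, aa2328a, ac96347, bac1e08, d338ce1, f3ea564}.
Common ancestors: {aa2328a, ac96347, bac1e08, d338ce1, f3ea564}.
Among these, ac96347 is not an ancestor of any other common ancestor — it is the merge base.

ac96347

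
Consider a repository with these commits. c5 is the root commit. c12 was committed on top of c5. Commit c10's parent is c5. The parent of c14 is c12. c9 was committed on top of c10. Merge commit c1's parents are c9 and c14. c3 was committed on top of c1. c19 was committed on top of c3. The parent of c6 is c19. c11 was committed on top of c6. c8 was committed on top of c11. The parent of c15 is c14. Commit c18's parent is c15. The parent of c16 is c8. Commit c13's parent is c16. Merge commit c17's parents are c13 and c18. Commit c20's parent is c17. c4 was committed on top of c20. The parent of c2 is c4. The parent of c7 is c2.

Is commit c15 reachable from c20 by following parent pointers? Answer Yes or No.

Ancestors of c20 (commits reachable by following parents): {c1, c10, c11, c12, c13, c14, c15, c16, c17, c18, c19, c20, c3, c5, c6, c8, c9}.
c15 is in that set, so it is an ancestor of c20.

Yes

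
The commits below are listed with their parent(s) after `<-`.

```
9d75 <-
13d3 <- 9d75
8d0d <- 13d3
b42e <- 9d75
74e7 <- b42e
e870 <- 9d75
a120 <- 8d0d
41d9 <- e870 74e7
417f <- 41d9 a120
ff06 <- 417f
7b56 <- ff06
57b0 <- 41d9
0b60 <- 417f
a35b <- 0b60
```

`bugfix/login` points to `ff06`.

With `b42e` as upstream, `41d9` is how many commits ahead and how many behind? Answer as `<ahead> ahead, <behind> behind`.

Reachable from 41d9: {41d9, 74e7, 9d75, b42e, e870}.
Reachable from b42e: {9d75, b42e}.
Only in 41d9's history (ahead): {41d9, 74e7, e870} — 3.
Only in b42e's history (behind): {} — 0.

3 ahead, 0 behind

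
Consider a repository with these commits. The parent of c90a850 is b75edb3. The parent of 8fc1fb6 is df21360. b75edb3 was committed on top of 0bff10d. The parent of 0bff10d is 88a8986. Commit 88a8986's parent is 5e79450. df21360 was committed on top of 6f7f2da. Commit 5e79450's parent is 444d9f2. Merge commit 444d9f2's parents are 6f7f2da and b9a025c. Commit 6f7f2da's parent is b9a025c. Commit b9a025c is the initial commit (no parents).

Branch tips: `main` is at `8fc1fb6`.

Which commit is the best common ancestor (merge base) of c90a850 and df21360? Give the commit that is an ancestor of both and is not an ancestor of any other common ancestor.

Ancestors of c90a850: {0bff10d, 444d9f2, 5e79450, 6f7f2da, 88a8986, b75edb3, b9a025c, c90a850}.
Ancestors of df21360: {6f7f2da, b9a025c, df21360}.
Common ancestors: {6f7f2da, b9a025c}.
Among these, 6f7f2da is not an ancestor of any other common ancestor — it is the merge base.

6f7f2da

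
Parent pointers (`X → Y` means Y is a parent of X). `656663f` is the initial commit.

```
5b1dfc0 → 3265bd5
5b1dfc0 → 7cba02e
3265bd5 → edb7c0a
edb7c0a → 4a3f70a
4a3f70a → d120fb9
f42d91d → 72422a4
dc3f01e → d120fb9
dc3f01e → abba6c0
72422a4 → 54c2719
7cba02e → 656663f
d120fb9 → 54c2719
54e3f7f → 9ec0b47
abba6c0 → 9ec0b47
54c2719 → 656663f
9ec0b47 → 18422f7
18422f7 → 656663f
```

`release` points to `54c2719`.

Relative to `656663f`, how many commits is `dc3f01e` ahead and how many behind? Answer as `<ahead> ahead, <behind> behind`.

6 ahead, 0 behind

Reachable from dc3f01e: {18422f7, 54c2719, 656663f, 9ec0b47, abba6c0, d120fb9, dc3f01e}.
Reachable from 656663f: {656663f}.
Only in dc3f01e's history (ahead): {18422f7, 54c2719, 9ec0b47, abba6c0, d120fb9, dc3f01e} — 6.
Only in 656663f's history (behind): {} — 0.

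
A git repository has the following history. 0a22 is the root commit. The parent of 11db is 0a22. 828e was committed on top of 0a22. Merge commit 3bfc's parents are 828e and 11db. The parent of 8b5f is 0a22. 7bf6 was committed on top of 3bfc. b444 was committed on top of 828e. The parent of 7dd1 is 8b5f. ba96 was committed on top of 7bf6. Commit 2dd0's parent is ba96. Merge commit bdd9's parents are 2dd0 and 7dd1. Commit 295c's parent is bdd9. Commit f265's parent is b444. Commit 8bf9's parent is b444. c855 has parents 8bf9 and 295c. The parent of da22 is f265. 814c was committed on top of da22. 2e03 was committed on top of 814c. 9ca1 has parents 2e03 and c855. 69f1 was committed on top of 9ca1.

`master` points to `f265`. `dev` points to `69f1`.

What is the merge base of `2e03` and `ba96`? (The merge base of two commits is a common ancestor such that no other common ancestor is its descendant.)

Ancestors of 2e03: {0a22, 2e03, 814c, 828e, b444, da22, f265}.
Ancestors of ba96: {0a22, 11db, 3bfc, 7bf6, 828e, ba96}.
Common ancestors: {0a22, 828e}.
Among these, 828e is not an ancestor of any other common ancestor — it is the merge base.

828e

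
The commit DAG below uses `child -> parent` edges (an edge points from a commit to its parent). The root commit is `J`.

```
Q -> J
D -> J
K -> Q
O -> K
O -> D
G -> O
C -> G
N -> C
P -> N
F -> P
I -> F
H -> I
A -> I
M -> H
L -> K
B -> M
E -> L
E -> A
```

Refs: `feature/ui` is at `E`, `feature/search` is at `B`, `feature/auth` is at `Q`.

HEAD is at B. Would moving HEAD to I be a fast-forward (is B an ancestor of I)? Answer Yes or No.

No

A fast-forward from B to I is possible iff B is an ancestor of I.
Ancestors of I: {C, D, F, G, I, J, K, N, O, P, Q}.
B is not among them, so fast-forward is not possible.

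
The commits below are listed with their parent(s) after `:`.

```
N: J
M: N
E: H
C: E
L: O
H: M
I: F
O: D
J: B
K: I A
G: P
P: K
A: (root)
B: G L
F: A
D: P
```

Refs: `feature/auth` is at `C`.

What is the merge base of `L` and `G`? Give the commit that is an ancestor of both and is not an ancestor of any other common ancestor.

Ancestors of L: {A, D, F, I, K, L, O, P}.
Ancestors of G: {A, F, G, I, K, P}.
Common ancestors: {A, F, I, K, P}.
Among these, P is not an ancestor of any other common ancestor — it is the merge base.

P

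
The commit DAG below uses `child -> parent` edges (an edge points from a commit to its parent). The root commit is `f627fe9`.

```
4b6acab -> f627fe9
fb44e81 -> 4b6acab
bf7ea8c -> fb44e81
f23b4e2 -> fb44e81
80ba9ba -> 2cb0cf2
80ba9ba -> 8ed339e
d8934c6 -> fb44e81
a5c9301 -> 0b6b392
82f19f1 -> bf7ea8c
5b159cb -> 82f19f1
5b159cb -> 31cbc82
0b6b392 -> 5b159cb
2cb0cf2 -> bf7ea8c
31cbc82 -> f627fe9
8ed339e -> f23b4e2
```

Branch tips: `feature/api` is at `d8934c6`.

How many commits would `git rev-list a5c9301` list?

9

Walking parent pointers from a5c9301: reachable set = {0b6b392, 31cbc82, 4b6acab, 5b159cb, 82f19f1, a5c9301, bf7ea8c, f627fe9, fb44e81}.
That is 9 commits.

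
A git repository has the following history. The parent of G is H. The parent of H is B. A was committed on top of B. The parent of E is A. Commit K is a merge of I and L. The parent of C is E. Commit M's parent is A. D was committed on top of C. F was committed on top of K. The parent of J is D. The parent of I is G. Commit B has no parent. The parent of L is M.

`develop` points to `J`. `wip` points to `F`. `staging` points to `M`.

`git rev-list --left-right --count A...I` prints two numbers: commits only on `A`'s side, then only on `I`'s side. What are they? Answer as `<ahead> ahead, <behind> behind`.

1 ahead, 3 behind

Reachable from A: {A, B}.
Reachable from I: {B, G, H, I}.
Only in A's history (ahead): {A} — 1.
Only in I's history (behind): {G, H, I} — 3.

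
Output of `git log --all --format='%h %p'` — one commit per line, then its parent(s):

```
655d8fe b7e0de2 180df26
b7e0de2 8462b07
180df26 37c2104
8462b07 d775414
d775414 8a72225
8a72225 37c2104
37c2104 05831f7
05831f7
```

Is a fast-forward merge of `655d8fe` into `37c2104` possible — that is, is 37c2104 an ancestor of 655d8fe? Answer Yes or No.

Yes

A fast-forward from 37c2104 to 655d8fe is possible iff 37c2104 is an ancestor of 655d8fe.
Ancestors of 655d8fe: {05831f7, 180df26, 37c2104, 655d8fe, 8462b07, 8a72225, b7e0de2, d775414}.
37c2104 is among them, so fast-forward is possible.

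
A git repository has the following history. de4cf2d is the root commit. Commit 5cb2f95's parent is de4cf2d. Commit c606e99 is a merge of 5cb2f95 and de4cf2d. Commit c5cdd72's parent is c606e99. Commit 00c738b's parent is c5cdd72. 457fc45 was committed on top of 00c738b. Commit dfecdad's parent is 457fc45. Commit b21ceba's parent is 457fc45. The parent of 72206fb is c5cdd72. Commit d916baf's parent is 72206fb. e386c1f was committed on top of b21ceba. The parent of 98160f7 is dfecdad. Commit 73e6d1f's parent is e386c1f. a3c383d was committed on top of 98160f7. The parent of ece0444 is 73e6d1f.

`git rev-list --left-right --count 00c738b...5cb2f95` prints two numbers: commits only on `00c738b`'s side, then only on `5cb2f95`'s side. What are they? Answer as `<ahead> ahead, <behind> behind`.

3 ahead, 0 behind

Reachable from 00c738b: {00c738b, 5cb2f95, c5cdd72, c606e99, de4cf2d}.
Reachable from 5cb2f95: {5cb2f95, de4cf2d}.
Only in 00c738b's history (ahead): {00c738b, c5cdd72, c606e99} — 3.
Only in 5cb2f95's history (behind): {} — 0.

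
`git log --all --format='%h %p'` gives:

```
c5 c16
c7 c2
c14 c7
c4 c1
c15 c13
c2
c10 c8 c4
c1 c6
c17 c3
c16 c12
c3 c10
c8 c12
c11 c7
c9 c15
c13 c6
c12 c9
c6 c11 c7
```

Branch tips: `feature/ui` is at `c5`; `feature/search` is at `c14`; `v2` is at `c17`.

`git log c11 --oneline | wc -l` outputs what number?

Walking parent pointers from c11: reachable set = {c11, c2, c7}.
That is 3 commits.

3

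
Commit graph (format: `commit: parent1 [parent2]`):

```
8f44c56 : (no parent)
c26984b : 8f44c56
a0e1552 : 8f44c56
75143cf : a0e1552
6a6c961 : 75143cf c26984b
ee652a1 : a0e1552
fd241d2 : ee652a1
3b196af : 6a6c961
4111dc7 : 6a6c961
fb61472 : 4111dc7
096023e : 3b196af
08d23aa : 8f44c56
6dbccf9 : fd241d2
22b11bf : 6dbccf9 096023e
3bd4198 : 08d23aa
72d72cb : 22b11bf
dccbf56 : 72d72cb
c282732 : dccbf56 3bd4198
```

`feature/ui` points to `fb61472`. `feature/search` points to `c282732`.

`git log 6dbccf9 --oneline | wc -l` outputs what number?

5

Walking parent pointers from 6dbccf9: reachable set = {6dbccf9, 8f44c56, a0e1552, ee652a1, fd241d2}.
That is 5 commits.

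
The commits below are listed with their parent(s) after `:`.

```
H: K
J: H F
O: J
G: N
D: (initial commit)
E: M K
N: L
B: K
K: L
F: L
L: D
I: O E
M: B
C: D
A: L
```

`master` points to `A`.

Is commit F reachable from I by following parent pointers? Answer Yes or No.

Ancestors of I (commits reachable by following parents): {B, D, E, F, H, I, J, K, L, M, O}.
F is in that set, so it is an ancestor of I.

Yes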